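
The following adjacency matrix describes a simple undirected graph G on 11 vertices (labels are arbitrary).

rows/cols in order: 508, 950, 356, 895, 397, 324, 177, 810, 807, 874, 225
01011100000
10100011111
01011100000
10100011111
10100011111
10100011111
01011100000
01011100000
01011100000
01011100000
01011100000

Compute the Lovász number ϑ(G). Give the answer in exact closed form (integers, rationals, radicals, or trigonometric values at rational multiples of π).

7

N(508) = {950, 895, 397, 324}, |N(508)| = 4.
Vertex 874 has 4 neighbors: 950, 895, 397, 324.
N(895) = {508, 356, 177, 810, 807, 874, 225}, |N(895)| = 7.
N(807) = {950, 895, 397, 324}, |N(807)| = 4.
2 parts of sizes [7, 4]; α(G) = 7 = ϑ (perfect).
ϑ(G) ≈ 7.000000.
Lovász sandwich 7 ≤ 7 ≤ 7: collapsed.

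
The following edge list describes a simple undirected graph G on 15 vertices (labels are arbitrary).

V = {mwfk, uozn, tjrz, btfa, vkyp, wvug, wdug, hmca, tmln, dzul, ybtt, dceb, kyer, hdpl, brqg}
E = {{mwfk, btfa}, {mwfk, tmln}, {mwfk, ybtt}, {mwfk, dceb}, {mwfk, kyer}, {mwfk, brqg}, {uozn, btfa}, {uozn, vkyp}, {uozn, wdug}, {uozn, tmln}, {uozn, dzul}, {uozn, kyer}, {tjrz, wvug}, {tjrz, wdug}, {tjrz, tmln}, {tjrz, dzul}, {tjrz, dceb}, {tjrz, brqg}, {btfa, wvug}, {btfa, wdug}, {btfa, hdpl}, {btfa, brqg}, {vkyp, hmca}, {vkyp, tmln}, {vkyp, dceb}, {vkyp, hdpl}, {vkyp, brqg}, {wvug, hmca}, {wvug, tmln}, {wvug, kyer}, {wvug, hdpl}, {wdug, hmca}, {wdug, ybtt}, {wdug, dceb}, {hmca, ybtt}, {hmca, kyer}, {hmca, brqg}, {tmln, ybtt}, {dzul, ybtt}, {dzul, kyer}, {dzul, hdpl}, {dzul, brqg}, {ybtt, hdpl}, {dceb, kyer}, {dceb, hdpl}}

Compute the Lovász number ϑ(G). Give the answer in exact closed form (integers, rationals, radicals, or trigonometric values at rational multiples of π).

5

Vertex kyer has 6 neighbors: mwfk, uozn, wvug, hmca, dzul, dceb.
N(hmca) = {vkyp, wvug, wdug, ybtt, kyer, brqg}, |N(hmca)| = 6.
deg(tjrz) = 6; N(tjrz) = {wvug, wdug, tmln, dzul, dceb, brqg}.
N(vkyp) = {uozn, hmca, tmln, dceb, hdpl, brqg}, |N(vkyp)| = 6.
Regular of degree 6 on 15 vertices: this is K(6,2), the Kneser graph.
A has 3 distinct eigenvalues ≈ [6.0, 1.0, -3.0].
Lovász (edge-transitive): ϑ = −15·(-3)/((6)−(-3)) = 5.
ϑ(G) ≈ 5.000000000.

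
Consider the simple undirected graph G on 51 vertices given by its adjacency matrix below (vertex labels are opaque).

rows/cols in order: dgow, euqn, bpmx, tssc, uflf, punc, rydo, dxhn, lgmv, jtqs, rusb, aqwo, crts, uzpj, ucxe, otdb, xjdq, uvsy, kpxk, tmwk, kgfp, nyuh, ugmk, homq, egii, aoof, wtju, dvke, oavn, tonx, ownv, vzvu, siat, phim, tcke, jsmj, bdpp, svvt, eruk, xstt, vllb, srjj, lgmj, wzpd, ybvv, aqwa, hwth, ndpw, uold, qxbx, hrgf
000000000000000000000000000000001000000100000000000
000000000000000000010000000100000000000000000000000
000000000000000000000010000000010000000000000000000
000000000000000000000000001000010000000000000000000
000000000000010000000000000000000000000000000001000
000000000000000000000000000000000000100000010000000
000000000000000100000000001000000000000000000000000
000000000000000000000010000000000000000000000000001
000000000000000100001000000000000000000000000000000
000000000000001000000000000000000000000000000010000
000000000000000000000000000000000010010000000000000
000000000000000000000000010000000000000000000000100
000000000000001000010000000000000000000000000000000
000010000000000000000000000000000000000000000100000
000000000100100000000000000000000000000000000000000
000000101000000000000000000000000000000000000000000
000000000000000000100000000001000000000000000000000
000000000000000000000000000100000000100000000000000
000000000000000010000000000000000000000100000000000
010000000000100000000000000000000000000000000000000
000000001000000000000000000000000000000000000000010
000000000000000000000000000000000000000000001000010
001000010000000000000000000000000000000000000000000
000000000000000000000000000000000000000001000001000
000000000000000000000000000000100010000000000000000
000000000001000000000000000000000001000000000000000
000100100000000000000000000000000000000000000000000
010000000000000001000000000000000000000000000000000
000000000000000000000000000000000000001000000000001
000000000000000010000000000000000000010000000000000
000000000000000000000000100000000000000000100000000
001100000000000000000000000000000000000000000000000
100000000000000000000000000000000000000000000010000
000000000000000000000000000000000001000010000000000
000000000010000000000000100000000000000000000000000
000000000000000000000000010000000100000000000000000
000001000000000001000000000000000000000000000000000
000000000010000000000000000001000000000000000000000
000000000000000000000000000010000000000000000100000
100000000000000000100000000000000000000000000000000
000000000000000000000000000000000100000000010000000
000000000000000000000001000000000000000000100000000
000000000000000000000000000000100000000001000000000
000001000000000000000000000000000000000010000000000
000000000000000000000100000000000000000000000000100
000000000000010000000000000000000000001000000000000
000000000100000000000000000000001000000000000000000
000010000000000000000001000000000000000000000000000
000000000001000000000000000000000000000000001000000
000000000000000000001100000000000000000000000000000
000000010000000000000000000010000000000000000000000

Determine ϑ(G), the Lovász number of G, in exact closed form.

51*cos(pi/51)/(cos(pi/51) + 1)

deg(aqwa) = 2; N(aqwa) = {uzpj, eruk}.
N(jsmj) = {aoof, phim}, |N(jsmj)| = 2.
N(aqwo) = {aoof, uold}, |N(aqwo)| = 2.
N(bdpp) = {punc, uvsy}, |N(bdpp)| = 2.
2-regular, N=51; a single 51-cycle (edge-transitive).
spec(A) ≈ [2.0, 1.9848, 1.9396, 1.8649, 1.762, 1.6324, 1.478, 1.3012, 1.1047, 0.8915, 0.6647, 0.4279, 0.1845, -0.0616, -0.3068, -0.5473, -0.7796, -1.0, -1.2053, -1.3923, -1.5582, -1.7004, -1.8169, -1.9059, -1.9659, -1.9962] (distinct, 4 d.p.).
Lovász: ϑ = −51(-2*cos(pi/51))/(2+-(-1)*2*cos(pi/51)) = 51*cos(pi/51)/(cos(pi/51) + 1).
= 25.47579449… (decimal).
Lovász sandwich 25 ≤ 51*cos(pi/51)/(cos(pi/51) + 1) ≤ 26: both strict.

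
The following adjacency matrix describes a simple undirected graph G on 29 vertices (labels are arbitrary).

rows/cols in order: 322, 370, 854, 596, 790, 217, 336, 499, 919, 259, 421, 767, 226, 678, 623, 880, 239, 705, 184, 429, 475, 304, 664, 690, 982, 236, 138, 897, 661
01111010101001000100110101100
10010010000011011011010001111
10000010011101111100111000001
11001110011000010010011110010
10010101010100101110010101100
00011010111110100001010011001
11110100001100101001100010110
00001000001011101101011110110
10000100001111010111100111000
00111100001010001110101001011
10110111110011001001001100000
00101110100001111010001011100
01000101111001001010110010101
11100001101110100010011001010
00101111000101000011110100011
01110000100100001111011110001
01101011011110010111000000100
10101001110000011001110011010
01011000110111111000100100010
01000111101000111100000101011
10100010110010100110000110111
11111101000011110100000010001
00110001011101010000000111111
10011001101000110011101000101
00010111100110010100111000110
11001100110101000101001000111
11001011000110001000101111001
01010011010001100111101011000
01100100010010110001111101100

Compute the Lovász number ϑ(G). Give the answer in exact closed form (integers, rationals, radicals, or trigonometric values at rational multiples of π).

N(499) = {790, 421, 226, 678, 623, 239, 705, 429, 304, 664, 690, 982, 138, 897}, |N(499)| = 14.
deg(790) = 14; N(790) = {322, 596, 217, 499, 259, 767, 623, 239, 705, 184, 304, 690, 236, 138}.
Vertex 259 has 14 neighbors: 854, 596, 790, 217, 421, 226, 239, 705, 184, 475, 664, 236, 897, 661.
N(897) = {370, 596, 336, 499, 259, 678, 623, 705, 184, 429, 475, 664, 982, 236}, |N(897)| = 14.
29-vertex 14-regular graph: Paley(29): SR with (k,λ,μ)=(14,6,7).
Distinct eigenvalues (to 6 d.p.): [14.0, 2.192582, -3.192582].
λ_max=14, λ_min=-sqrt(29)/2 - 1/2; ϑ = −29·λ_min/(λ_max−λ_min) = sqrt(29).
= 5.3851648… (decimal).

sqrt(29)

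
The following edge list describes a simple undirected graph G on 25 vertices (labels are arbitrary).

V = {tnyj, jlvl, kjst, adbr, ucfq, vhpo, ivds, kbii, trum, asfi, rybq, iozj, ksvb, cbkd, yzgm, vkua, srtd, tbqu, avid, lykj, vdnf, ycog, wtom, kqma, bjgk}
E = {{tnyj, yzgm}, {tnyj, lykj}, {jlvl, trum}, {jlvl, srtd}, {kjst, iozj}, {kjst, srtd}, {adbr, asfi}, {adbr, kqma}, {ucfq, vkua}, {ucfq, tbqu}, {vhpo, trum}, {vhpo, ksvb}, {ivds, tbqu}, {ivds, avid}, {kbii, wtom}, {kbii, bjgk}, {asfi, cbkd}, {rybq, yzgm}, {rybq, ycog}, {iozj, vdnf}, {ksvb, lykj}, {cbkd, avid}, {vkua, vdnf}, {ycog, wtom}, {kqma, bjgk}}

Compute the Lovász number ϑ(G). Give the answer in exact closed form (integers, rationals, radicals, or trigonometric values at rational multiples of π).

Vertex jlvl has 2 neighbors: trum, srtd.
deg(vkua) = 2; N(vkua) = {ucfq, vdnf}.
deg(wtom) = 2; N(wtom) = {kbii, ycog}.
N(iozj) = {kjst, vdnf}, |N(iozj)| = 2.
G on 25 vertices is 2-regular; the odd cycle C_{25}.
A has 13 distinct eigenvalues ≈ [2.0, 1.93717, 1.75261, 1.45794, 1.07165, 0.61803, 0.12558, -0.37476, -0.85156, -1.27485, -1.61803, -1.85955, -1.98423].
Lovász (edge-transitive): ϑ = −25·(-2*cos(pi/25))/((2)−(-2*cos(pi/25))) = 25*cos(pi/25)/(cos(pi/25) + 1).
Numerically 12.450521808.
Lovász sandwich 12 ≤ 25*cos(pi/25)/(cos(pi/25) + 1) ≤ 13: both strict.

25*cos(pi/25)/(cos(pi/25) + 1)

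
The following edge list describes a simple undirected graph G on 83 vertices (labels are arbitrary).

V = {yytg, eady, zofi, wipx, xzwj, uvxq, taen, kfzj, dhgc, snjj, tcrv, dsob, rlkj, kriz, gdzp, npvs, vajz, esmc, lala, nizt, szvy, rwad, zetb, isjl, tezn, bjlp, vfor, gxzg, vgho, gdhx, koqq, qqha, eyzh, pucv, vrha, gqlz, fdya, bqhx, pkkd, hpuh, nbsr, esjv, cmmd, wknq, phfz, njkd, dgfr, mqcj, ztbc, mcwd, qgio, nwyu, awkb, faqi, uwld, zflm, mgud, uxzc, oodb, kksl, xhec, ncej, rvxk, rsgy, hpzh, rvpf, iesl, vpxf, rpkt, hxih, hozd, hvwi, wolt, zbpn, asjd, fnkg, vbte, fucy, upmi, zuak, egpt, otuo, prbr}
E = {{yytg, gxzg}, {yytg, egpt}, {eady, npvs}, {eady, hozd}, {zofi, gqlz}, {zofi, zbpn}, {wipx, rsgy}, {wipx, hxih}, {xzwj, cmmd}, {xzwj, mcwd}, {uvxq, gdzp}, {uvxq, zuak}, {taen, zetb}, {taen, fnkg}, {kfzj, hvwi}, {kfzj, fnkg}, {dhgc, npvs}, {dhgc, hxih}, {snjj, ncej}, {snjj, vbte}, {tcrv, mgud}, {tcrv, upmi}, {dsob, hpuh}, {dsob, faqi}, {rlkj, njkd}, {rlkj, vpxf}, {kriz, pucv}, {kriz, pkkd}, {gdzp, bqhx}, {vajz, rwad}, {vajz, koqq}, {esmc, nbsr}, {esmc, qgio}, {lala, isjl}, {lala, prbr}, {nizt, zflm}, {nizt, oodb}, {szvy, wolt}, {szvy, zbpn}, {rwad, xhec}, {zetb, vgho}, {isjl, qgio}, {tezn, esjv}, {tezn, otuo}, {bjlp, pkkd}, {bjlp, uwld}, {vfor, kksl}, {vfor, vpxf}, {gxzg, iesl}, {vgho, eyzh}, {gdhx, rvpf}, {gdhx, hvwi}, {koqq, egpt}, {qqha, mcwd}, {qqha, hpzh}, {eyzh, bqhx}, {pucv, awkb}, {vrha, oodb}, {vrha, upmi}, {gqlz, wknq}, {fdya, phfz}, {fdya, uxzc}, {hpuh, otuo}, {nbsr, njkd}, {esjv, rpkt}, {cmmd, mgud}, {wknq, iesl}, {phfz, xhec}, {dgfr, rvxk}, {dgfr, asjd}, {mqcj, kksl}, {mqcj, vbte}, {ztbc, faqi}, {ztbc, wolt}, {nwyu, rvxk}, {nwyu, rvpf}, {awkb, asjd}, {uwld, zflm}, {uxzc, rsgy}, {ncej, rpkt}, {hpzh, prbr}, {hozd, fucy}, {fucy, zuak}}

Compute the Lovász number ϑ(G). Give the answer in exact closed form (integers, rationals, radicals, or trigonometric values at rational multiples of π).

deg(dsob) = 2; N(dsob) = {hpuh, faqi}.
N(prbr) = {lala, hpzh}, |N(prbr)| = 2.
Vertex vfor has 2 neighbors: kksl, vpxf.
N(ncej) = {snjj, rpkt}, |N(ncej)| = 2.
G on 83 vertices is 2-regular; a single 83-cycle (edge-transitive).
Distinct eigenvalues (to 5 d.p.): [2.0, 1.99427, 1.97712, 1.94865, 1.90901, 1.85844, 1.79722, 1.72571, 1.64431, 1.5535, 1.45378, 1.34575, 1.23, 1.1072, 0.97807, 0.84333, 0.70376, 0.56016, 0.41335, 0.26418, 0.11349, -0.03785, -0.18897, -0.33901, -0.48711, -0.63242, -0.7741, -0.91135, -1.04338, -1.16944, -1.28879, -1.40077, -1.50472, -1.60005, -1.68622, -1.76273, -1.82914, -1.88507, -1.93021, -1.96429, -1.98712, -1.99857].
ϑ = −N·λ_min/(λ_max−λ_min) = −83·(-2*cos(pi/83))/(2−(-2*cos(pi/83))) = 83*cos(pi/83)/(cos(pi/83) + 1).
Numerically 41.48513.
α=41, χ(Ḡ)=42; ϑ=83*cos(pi/83)/(cos(pi/83) + 1) lies between (both strict).

83*cos(pi/83)/(cos(pi/83) + 1)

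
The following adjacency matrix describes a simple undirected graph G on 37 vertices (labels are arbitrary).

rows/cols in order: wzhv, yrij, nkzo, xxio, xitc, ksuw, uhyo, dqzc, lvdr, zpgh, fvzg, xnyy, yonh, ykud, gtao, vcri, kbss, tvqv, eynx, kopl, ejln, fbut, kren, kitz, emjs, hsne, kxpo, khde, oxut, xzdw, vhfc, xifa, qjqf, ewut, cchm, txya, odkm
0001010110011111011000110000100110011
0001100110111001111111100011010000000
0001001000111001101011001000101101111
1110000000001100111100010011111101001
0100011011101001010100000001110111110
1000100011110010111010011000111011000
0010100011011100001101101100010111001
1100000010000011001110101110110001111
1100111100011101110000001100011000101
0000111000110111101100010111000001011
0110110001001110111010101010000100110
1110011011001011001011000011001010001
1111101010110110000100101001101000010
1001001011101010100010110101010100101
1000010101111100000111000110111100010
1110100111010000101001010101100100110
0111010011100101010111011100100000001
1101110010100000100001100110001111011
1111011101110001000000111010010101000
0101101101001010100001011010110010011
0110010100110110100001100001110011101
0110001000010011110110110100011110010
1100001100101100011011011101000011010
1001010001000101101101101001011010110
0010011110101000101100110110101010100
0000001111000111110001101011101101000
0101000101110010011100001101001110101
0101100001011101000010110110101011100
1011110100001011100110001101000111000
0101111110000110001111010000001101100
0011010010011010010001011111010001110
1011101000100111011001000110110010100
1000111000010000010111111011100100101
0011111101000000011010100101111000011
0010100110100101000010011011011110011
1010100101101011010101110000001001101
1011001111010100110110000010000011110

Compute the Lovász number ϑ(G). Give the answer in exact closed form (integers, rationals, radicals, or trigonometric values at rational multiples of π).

deg(fbut) = 18; N(fbut) = {yrij, nkzo, uhyo, xnyy, gtao, vcri, kbss, tvqv, kopl, ejln, kren, kitz, hsne, xzdw, vhfc, xifa, qjqf, txya}.
Vertex yrij has 18 neighbors: xxio, xitc, dqzc, lvdr, fvzg, xnyy, yonh, vcri, kbss, tvqv, eynx, kopl, ejln, fbut, kren, kxpo, khde, xzdw.
deg(kxpo) = 18; N(kxpo) = {yrij, xxio, dqzc, zpgh, fvzg, xnyy, gtao, tvqv, eynx, kopl, emjs, hsne, khde, vhfc, xifa, qjqf, cchm, odkm}.
deg(eynx) = 18; N(eynx) = {wzhv, yrij, nkzo, xxio, ksuw, uhyo, dqzc, zpgh, fvzg, xnyy, vcri, kren, kitz, emjs, kxpo, xzdw, xifa, ewut}.
G on 37 vertices is 18-regular; SR(37,18,8,9) — a Paley graph.
Distinct eigenvalues (to 6 d.p.): [18.0, 2.541381, -3.541381].
Lovász (edge-transitive): ϑ = −37·(-sqrt(37)/2 - 1/2)/((18)−(-sqrt(37)/2 - 1/2)) = sqrt(37).
ϑ(G) ≈ 6.082763.

sqrt(37)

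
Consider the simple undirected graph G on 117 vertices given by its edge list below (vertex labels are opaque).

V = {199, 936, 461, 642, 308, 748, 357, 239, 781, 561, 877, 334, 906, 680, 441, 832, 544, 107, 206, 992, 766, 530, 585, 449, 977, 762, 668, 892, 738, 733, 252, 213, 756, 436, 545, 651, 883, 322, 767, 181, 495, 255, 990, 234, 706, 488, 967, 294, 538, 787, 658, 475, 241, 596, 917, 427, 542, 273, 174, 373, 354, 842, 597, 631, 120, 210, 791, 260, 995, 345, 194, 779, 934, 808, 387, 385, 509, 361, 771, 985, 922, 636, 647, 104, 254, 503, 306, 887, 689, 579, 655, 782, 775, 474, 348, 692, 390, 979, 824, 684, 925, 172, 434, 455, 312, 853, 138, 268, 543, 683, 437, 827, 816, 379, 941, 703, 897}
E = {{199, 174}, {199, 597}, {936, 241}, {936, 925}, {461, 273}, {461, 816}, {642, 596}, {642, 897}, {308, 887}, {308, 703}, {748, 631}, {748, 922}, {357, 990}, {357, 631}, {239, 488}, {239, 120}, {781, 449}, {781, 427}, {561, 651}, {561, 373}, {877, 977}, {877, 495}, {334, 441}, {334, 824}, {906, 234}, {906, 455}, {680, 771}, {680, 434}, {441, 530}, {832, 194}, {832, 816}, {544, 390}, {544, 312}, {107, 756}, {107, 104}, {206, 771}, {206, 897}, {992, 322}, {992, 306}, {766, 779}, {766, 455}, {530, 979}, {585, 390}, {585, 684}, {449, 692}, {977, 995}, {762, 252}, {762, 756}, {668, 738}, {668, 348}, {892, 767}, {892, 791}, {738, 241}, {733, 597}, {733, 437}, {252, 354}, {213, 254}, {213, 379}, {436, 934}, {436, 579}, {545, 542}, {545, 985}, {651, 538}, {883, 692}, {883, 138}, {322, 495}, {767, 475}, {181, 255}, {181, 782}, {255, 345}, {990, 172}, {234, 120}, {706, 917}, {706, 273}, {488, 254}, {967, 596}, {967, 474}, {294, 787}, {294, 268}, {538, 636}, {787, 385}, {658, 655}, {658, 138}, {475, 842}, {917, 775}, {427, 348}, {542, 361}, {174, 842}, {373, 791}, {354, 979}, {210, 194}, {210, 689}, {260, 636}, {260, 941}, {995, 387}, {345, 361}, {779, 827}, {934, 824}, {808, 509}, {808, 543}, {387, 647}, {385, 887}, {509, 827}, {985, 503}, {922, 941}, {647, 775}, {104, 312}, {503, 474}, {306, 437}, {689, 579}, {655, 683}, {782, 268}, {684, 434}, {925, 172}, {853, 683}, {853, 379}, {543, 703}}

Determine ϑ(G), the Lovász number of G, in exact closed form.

117*cos(pi/117)/(cos(pi/117) + 1)

deg(887) = 2; N(887) = {308, 385}.
N(689) = {210, 579}, |N(689)| = 2.
deg(530) = 2; N(530) = {441, 979}.
Vertex 294 has 2 neighbors: 787, 268.
2-regular, N=117; the odd cycle C_{117}.
spec(A) ≈ [2.0, 1.997117, 1.988475, 1.974101, 1.954034, 1.928333, 1.897073, 1.860343, 1.818249, 1.770912, 1.71847, 1.661072, 1.598886, 1.532089, 1.460875, 1.385449, 1.306028, 1.222842, 1.136129, 1.046142, 0.953137, 0.857385, 0.759161, 0.658748, 0.556435, 0.452518, 0.347296, 0.241073, 0.134155, 0.02685, -0.080532, -0.187682, -0.294291, -0.400051, -0.504658, -0.60781, -0.70921, -0.808564, -0.905588, -1.0, -1.091529, -1.179911, -1.264891, -1.346224, -1.423675, -1.497021, -1.566052, -1.630567, -1.69038, -1.74532, -1.795227, -1.839959, -1.879385, -1.913393, -1.941884, -1.964775, -1.982002, -1.993515, -1.999279] (distinct, 6 d.p.).
ϑ = −N·λ_min/(λ_max−λ_min) = −117·(-2*cos(pi/117))/(2−(-2*cos(pi/117))) = 117*cos(pi/117)/(cos(pi/117) + 1).
Numerically 58.48945.
Sandwich: α(G)=58 ≤ ϑ(G)=117*cos(pi/117)/(cos(pi/117) + 1) ≤ χ(Ḡ)=59 (both strict).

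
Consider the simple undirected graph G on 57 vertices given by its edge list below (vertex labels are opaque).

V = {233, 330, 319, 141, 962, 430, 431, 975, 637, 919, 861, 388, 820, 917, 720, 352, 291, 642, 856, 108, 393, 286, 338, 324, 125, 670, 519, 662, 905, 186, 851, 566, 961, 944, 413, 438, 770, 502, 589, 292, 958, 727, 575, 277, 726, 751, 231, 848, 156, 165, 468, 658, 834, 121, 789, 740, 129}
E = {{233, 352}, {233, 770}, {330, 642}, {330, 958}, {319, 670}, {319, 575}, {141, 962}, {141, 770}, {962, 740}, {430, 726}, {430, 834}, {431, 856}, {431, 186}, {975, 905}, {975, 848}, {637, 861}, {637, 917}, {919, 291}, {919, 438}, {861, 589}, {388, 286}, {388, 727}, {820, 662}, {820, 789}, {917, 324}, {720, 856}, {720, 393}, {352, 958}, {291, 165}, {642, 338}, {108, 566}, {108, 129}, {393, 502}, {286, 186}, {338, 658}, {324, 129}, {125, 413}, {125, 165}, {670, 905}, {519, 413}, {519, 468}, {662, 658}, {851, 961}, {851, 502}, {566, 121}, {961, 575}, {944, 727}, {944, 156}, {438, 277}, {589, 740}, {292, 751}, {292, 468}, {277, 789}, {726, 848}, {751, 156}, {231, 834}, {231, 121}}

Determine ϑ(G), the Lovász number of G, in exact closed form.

deg(637) = 2; N(637) = {861, 917}.
N(740) = {962, 589}, |N(740)| = 2.
deg(962) = 2; N(962) = {141, 740}.
N(642) = {330, 338}, |N(642)| = 2.
deg(v) = 2 for all v (|V|=57); the odd cycle C_{57}.
Distinct eigenvalues (to 5 d.p.): [2.0, 1.98786, 1.95159, 1.89163, 1.80871, 1.70384, 1.57828, 1.43357, 1.27145, 1.0939, 0.90307, 0.70128, 0.49097, 0.27471, 0.05511, -0.16516, -0.38342, -0.59703, -0.80339, -1.0, -1.18447, -1.35456, -1.50821, -1.64356, -1.75895, -1.85299, -1.92454, -1.97272, -1.99696].
ϑ = −N·λ_min/(λ_max−λ_min) = −57·(-2*cos(pi/57))/(2−(-2*cos(pi/57))) = 57*cos(pi/57)/(cos(pi/57) + 1).
= 28.478345… (decimal).
Lovász sandwich 28 ≤ 57*cos(pi/57)/(cos(pi/57) + 1) ≤ 29: both strict.

57*cos(pi/57)/(cos(pi/57) + 1)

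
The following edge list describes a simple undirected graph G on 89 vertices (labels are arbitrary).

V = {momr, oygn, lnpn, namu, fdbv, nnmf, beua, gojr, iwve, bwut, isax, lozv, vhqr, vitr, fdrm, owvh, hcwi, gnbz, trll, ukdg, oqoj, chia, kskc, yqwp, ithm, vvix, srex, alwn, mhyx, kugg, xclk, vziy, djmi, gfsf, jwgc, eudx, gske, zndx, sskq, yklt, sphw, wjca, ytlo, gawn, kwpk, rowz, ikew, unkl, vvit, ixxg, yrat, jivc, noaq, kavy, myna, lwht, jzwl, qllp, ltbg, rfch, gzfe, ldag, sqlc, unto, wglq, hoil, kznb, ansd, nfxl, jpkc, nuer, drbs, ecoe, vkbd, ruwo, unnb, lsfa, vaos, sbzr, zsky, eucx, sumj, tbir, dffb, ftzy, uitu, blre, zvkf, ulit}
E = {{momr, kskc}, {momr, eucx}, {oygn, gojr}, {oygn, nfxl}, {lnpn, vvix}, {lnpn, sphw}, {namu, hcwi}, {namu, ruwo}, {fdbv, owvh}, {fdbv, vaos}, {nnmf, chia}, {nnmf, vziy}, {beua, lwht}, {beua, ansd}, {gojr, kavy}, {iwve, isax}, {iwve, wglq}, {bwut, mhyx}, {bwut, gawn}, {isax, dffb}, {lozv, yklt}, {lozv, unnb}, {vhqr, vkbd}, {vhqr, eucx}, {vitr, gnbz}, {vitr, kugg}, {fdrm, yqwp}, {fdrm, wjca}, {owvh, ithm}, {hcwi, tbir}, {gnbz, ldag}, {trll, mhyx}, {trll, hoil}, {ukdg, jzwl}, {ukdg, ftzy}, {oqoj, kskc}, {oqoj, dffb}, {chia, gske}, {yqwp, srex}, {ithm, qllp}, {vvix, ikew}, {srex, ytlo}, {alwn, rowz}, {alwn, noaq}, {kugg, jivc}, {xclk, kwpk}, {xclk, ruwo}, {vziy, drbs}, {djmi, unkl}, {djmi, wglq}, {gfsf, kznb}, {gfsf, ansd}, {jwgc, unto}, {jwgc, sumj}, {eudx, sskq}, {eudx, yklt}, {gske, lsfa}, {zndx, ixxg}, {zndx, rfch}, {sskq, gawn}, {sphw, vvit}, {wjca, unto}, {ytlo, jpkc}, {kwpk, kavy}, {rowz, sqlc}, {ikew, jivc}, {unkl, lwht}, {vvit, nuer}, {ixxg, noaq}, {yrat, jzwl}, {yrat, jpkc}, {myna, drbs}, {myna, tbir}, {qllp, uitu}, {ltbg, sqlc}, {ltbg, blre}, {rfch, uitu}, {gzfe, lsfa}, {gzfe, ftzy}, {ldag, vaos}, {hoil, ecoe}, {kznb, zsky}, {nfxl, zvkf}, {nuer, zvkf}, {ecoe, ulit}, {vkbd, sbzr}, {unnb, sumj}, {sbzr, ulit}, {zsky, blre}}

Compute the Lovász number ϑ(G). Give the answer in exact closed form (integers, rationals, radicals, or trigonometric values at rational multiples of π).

Vertex sumj has 2 neighbors: jwgc, unnb.
Vertex momr has 2 neighbors: kskc, eucx.
N(unto) = {jwgc, wjca}, |N(unto)| = 2.
N(ansd) = {beua, gfsf}, |N(ansd)| = 2.
Every vertex has degree 2 (N=89); connected 2-regular on 89 ⇒ C_{89}.
The 45 distinct eigenvalues: [2.0, 1.99502, 1.9801, 1.95531, 1.92078, 1.87669, 1.82324, 1.76071, 1.68941, 1.60969, 1.52196, 1.42664, 1.32421, 1.21519, 1.10011, 0.97955, 0.85411, 0.72442, 0.59112, 0.45487, 0.31635, 0.17626, 0.0353, -0.10585, -0.24646, -0.38585, -0.52332, -0.65818, -0.78976, -0.9174, -1.04048, -1.15837, -1.27049, -1.37628, -1.47522, -1.5668, -1.65058, -1.72614, -1.79309, -1.85112, -1.89992, -1.93926, -1.96893, -1.9888, -1.99875].
λ_max=2, λ_min=-2*cos(pi/89); ϑ = −89·λ_min/(λ_max−λ_min) = 89*cos(pi/89)/(cos(pi/89) + 1).
ϑ(G) ≈ 44.486135.
Lovász sandwich 44 ≤ 89*cos(pi/89)/(cos(pi/89) + 1) ≤ 45: both strict.

89*cos(pi/89)/(cos(pi/89) + 1)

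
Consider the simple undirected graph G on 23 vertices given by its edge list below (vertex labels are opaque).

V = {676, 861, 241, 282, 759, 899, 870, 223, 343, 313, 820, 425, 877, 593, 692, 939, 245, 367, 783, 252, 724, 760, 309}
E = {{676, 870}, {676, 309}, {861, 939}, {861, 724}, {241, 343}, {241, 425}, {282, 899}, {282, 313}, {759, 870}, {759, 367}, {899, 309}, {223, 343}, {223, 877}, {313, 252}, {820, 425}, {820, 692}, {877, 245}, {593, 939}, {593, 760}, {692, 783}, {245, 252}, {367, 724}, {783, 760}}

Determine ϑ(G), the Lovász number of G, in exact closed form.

23*cos(pi/23)/(cos(pi/23) + 1)

N(223) = {343, 877}, |N(223)| = 2.
N(241) = {343, 425}, |N(241)| = 2.
deg(593) = 2; N(593) = {939, 760}.
N(724) = {861, 367}, |N(724)| = 2.
G on 23 vertices is 2-regular; connected 2-regular on 23 ⇒ C_{23}.
A has 12 distinct eigenvalues ≈ [2.0, 1.926, 1.709, 1.365, 0.92, 0.407, -0.136, -0.67, -1.153, -1.551, -1.834, -1.981].
With N=23: ϑ(G) = 23·(-(-1)*2*cos(pi/23))/(2−(-2*cos(pi/23))) = 23*cos(pi/23)/(cos(pi/23) + 1).
≈ 11.4462 (to 4 d.p.).
Lovász sandwich 11 ≤ 23*cos(pi/23)/(cos(pi/23) + 1) ≤ 12: both strict.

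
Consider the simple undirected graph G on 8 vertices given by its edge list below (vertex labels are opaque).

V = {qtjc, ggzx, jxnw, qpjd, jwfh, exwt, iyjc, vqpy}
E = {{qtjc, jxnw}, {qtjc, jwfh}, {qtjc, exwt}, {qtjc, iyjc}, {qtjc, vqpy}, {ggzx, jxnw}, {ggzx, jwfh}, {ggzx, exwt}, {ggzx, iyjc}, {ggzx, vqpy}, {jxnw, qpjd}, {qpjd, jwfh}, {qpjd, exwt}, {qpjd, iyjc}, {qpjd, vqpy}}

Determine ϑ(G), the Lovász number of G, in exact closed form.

5

Vertex exwt has 3 neighbors: qtjc, ggzx, qpjd.
N(ggzx) = {jxnw, jwfh, exwt, iyjc, vqpy}, |N(ggzx)| = 5.
Vertex qtjc has 5 neighbors: jxnw, jwfh, exwt, iyjc, vqpy.
Vertex jwfh has 3 neighbors: qtjc, ggzx, qpjd.
G = K_{5,3}: α = 5 = χ(Ḡ), so ϑ = 5.
ϑ(G) ≈ 5.00000000.
Lovász sandwich 5 ≤ 5 ≤ 5: collapsed.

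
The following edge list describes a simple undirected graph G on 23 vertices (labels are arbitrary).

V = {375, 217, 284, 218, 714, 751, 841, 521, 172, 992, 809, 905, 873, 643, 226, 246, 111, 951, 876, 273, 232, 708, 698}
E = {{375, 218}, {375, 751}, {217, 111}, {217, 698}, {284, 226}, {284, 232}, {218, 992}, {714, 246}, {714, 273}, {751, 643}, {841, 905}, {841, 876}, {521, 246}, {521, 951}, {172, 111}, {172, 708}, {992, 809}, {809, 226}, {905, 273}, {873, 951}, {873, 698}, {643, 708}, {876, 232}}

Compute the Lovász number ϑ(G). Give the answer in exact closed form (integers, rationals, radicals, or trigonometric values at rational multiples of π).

deg(232) = 2; N(232) = {284, 876}.
N(217) = {111, 698}, |N(217)| = 2.
N(751) = {375, 643}, |N(751)| = 2.
Vertex 873 has 2 neighbors: 951, 698.
Regular of degree 2 on 23 vertices: connected 2-regular on 23 ⇒ C_{23}.
spec(A) ≈ [2.0, 1.9258, 1.7088, 1.3651, 0.9201, 0.4069, -0.1365, -0.6698, -1.1534, -1.5514, -1.8344, -1.9814] (distinct, 4 d.p.).
Lovász (edge-transitive): ϑ = −23·(-2*cos(pi/23))/((2)−(-2*cos(pi/23))) = 23*cos(pi/23)/(cos(pi/23) + 1).
= 11.446193612… (decimal).
α=11, χ(Ḡ)=12; ϑ=23*cos(pi/23)/(cos(pi/23) + 1) lies between (both strict).

23*cos(pi/23)/(cos(pi/23) + 1)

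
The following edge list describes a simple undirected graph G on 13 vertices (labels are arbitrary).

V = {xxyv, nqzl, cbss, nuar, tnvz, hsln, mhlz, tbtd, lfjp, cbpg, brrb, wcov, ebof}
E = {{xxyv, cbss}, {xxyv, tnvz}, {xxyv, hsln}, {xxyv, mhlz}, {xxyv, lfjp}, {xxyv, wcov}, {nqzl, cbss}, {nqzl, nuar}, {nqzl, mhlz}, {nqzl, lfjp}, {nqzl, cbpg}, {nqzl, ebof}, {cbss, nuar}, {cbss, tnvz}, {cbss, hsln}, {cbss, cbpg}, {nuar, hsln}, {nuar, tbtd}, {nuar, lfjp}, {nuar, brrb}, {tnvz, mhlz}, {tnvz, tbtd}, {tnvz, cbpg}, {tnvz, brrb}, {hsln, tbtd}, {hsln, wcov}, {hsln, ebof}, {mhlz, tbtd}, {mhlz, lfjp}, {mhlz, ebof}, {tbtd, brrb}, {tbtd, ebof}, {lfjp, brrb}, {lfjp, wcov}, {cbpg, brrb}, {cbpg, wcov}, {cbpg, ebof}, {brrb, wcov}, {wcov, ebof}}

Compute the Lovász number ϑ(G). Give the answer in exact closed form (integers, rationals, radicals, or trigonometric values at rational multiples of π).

sqrt(13)

deg(nqzl) = 6; N(nqzl) = {cbss, nuar, mhlz, lfjp, cbpg, ebof}.
Vertex wcov has 6 neighbors: xxyv, hsln, lfjp, cbpg, brrb, ebof.
N(tbtd) = {nuar, tnvz, hsln, mhlz, brrb, ebof}, |N(tbtd)| = 6.
Vertex tnvz has 6 neighbors: xxyv, cbss, mhlz, tbtd, cbpg, brrb.
13-vertex 6-regular graph: strongly regular (13,6,2,3).
The 3 distinct eigenvalues: [6.0, 1.30278, -2.30278].
With N=13: ϑ(G) = 13·(-(-sqrt(13)/2 - 1/2))/(6−(-sqrt(13)/2 - 1/2)) = sqrt(13).
ϑ(G) ≈ 3.60555128.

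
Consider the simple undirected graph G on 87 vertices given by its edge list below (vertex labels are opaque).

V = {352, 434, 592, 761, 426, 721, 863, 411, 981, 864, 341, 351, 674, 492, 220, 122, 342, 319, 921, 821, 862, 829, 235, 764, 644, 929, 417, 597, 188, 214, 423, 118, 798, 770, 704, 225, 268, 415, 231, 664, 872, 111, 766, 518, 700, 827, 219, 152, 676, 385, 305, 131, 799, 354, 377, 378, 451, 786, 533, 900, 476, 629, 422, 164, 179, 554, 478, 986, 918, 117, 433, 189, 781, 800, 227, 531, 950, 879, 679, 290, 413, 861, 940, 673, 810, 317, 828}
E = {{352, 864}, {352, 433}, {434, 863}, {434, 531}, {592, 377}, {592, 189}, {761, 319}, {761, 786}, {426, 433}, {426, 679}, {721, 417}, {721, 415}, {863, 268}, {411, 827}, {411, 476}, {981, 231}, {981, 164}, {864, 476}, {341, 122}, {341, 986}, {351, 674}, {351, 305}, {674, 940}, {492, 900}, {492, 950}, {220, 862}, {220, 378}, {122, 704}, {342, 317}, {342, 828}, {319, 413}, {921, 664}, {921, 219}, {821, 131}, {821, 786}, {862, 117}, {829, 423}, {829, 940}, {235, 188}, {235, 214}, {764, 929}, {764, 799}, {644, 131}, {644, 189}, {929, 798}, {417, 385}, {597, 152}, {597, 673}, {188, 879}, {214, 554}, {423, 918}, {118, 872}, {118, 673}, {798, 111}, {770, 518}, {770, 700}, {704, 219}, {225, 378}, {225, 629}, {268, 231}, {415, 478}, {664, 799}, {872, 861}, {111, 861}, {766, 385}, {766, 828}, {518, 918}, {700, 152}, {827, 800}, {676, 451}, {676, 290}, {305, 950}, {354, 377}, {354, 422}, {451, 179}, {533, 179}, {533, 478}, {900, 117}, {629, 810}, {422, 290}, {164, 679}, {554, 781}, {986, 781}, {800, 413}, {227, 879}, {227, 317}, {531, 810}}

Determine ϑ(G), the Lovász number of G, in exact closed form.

Vertex 629 has 2 neighbors: 225, 810.
Vertex 352 has 2 neighbors: 864, 433.
Vertex 341 has 2 neighbors: 122, 986.
deg(351) = 2; N(351) = {674, 305}.
Regular of degree 2 on 87 vertices: a single 87-cycle (edge-transitive).
spec(A) ≈ [2.0, 1.9948, 1.9792, 1.9532, 1.9171, 1.871, 1.8152, 1.7498, 1.6754, 1.5922, 1.5007, 1.4014, 1.2948, 1.1814, 1.0619, 0.9368, 0.8069, 0.6727, 0.5351, 0.3946, 0.2521, 0.1083, -0.0361, -0.1803, -0.3236, -0.4651, -0.6043, -0.7403, -0.8724, -1.0, -1.1224, -1.2389, -1.349, -1.452, -1.5475, -1.6348, -1.7137, -1.7836, -1.8443, -1.8953, -1.9364, -1.9675, -1.9883, -1.9987] (distinct, 4 d.p.).
λ_max=2, λ_min=-2*cos(pi/87); ϑ = −87·λ_min/(λ_max−λ_min) = 87*cos(pi/87)/(cos(pi/87) + 1).
ϑ(G) ≈ 43.4858165.
Sandwich: α(G)=43 ≤ ϑ(G)=87*cos(pi/87)/(cos(pi/87) + 1) ≤ χ(Ḡ)=44 (both strict).

87*cos(pi/87)/(cos(pi/87) + 1)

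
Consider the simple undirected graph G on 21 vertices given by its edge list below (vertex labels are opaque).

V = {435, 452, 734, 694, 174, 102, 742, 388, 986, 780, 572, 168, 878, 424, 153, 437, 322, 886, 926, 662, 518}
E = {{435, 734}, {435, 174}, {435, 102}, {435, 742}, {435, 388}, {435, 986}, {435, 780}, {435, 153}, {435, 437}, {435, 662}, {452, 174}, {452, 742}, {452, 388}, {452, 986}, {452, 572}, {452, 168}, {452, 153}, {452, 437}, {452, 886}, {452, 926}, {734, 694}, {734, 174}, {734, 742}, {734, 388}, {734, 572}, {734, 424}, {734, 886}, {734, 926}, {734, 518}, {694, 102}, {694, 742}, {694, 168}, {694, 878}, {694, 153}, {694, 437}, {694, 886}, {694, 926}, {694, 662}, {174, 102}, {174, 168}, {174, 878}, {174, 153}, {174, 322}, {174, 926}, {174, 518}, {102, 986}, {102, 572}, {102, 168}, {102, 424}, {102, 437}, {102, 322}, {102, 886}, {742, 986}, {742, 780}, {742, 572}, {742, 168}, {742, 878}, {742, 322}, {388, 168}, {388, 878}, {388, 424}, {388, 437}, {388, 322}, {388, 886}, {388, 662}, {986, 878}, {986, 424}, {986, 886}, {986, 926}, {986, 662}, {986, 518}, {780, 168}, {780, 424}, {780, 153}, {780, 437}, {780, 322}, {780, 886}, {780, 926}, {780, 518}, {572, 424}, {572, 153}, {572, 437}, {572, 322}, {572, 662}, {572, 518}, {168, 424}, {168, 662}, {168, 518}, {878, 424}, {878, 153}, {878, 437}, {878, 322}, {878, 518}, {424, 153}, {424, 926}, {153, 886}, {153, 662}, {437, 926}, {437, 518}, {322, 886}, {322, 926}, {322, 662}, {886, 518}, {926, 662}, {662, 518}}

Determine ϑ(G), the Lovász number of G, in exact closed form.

6

Vertex 694 has 10 neighbors: 734, 102, 742, 168, 878, 153, 437, 886, 926, 662.
deg(437) = 10; N(437) = {435, 452, 694, 102, 388, 780, 572, 878, 926, 518}.
deg(435) = 10; N(435) = {734, 174, 102, 742, 388, 986, 780, 153, 437, 662}.
deg(518) = 10; N(518) = {734, 174, 986, 780, 572, 168, 878, 437, 886, 662}.
deg(v) = 10 for all v (|V|=21); this is K(7,2), the Kneser graph.
A has 3 distinct eigenvalues ≈ [10.0, 1.0, -4.0].
Lovász (edge-transitive): ϑ = −21·(-4)/((10)−(-4)) = 6.
ϑ(G) ≈ 6.000000000.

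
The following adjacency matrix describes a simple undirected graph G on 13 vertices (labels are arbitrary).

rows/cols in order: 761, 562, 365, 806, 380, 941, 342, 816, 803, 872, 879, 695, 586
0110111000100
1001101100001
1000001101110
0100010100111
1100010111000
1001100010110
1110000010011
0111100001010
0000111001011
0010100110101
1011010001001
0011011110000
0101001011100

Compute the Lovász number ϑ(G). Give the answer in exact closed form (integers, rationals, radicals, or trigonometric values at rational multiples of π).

sqrt(13)

N(380) = {761, 562, 941, 816, 803, 872}, |N(380)| = 6.
N(872) = {365, 380, 816, 803, 879, 586}, |N(872)| = 6.
deg(803) = 6; N(803) = {380, 941, 342, 872, 695, 586}.
deg(879) = 6; N(879) = {761, 365, 806, 941, 872, 586}.
6-regular, N=13; Paley(13): SR with (k,λ,μ)=(6,2,3).
The 3 distinct eigenvalues: [6.0, 1.3028, -2.3028].
Lovász: ϑ = −13(-sqrt(13)/2 - 1/2)/(6+-(-sqrt(13)/2 - 1/2)) = sqrt(13).
≈ 3.6056 (to 4 d.p.).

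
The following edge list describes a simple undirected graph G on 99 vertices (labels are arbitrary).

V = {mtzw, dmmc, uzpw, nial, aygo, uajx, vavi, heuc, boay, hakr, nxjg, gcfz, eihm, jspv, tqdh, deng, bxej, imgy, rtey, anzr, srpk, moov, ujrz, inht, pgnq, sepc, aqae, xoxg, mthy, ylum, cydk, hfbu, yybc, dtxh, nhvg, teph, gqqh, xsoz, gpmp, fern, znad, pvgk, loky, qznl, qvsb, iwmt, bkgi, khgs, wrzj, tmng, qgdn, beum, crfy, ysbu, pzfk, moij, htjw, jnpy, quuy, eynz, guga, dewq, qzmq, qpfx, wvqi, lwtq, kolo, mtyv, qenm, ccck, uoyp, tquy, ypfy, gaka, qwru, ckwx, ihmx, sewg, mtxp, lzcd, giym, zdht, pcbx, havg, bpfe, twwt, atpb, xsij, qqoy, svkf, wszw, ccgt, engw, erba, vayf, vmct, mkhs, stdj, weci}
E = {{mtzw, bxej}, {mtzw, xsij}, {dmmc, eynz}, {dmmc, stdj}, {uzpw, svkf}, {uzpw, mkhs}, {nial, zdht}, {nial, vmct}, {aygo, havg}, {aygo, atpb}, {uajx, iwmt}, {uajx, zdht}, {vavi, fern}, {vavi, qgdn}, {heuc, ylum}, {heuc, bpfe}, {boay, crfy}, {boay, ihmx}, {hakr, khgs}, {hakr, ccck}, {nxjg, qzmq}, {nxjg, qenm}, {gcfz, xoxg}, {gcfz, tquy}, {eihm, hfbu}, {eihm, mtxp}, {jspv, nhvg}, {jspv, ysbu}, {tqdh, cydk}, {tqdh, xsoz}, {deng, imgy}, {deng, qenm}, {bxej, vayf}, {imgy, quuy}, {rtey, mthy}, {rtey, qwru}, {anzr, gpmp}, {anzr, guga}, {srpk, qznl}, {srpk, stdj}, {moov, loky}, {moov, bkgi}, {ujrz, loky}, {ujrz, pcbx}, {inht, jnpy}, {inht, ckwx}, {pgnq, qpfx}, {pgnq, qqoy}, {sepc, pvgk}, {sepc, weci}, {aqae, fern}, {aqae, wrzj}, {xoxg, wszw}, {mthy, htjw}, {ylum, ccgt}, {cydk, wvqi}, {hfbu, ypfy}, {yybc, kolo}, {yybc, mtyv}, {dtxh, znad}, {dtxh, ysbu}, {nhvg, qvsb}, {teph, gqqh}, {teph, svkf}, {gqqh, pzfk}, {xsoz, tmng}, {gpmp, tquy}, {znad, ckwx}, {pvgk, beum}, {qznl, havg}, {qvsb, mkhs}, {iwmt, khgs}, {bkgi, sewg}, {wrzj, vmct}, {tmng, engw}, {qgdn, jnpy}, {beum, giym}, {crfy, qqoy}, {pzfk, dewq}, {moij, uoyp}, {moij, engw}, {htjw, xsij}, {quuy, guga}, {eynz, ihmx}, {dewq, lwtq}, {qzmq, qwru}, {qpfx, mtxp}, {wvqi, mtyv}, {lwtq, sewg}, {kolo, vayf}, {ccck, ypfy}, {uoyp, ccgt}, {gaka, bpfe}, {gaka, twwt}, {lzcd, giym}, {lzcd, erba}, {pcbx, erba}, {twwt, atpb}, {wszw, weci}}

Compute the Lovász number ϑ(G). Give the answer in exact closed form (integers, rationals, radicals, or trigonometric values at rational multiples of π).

N(uzpw) = {svkf, mkhs}, |N(uzpw)| = 2.
Vertex weci has 2 neighbors: sepc, wszw.
deg(wszw) = 2; N(wszw) = {xoxg, weci}.
deg(nial) = 2; N(nial) = {zdht, vmct}.
Regular of degree 2 on 99 vertices: a single 99-cycle (edge-transitive).
Distinct eigenvalues (to 3 d.p.): [2.0, 1.996, 1.984, 1.964, 1.936, 1.9, 1.857, 1.806, 1.748, 1.683, 1.611, 1.532, 1.447, 1.357, 1.261, 1.16, 1.054, 0.945, 0.831, 0.714, 0.594, 0.472, 0.347, 0.222, 0.095, -0.032, -0.158, -0.285, -0.41, -0.533, -0.654, -0.773, -0.888, -1.0, -1.108, -1.211, -1.31, -1.403, -1.491, -1.572, -1.647, -1.716, -1.778, -1.832, -1.879, -1.919, -1.951, -1.975, -1.991, -1.999].
Lovász (edge-transitive): ϑ = −99·(-2*cos(pi/99))/((2)−(-2*cos(pi/99))) = 99*cos(pi/99)/(cos(pi/99) + 1).
Numerically 49.4875.
Check 49 ≤ 99*cos(pi/99)/(cos(pi/99) + 1) ≤ 50: both strict.

99*cos(pi/99)/(cos(pi/99) + 1)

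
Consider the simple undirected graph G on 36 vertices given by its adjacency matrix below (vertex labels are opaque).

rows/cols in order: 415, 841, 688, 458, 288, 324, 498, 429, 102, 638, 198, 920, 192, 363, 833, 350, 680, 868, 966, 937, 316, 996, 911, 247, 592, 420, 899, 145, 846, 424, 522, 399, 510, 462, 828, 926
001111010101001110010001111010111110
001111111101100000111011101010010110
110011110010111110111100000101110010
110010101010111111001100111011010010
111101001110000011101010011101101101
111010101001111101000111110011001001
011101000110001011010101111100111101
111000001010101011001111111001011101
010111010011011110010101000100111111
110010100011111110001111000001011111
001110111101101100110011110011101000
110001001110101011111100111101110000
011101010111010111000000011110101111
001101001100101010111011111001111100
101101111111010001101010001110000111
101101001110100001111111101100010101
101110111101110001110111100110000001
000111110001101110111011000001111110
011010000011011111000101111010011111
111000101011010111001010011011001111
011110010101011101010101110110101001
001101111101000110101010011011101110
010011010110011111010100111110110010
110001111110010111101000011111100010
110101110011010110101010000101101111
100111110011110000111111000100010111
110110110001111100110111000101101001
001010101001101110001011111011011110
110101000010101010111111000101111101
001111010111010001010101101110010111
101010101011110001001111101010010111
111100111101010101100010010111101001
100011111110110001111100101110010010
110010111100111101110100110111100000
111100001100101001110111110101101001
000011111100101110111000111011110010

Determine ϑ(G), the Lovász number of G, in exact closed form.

8

deg(458) = 21; N(458) = {415, 841, 288, 498, 102, 198, 192, 363, 833, 350, 680, 868, 316, 996, 592, 420, 899, 846, 424, 399, 828}.
N(996) = {688, 458, 324, 498, 429, 102, 638, 920, 350, 680, 966, 316, 911, 420, 899, 846, 424, 522, 510, 462, 828}, |N(996)| = 21.
Vertex 510 has 21 neighbors: 415, 288, 324, 498, 429, 102, 638, 198, 192, 363, 868, 966, 937, 316, 996, 592, 899, 145, 846, 399, 828.
Vertex 828 has 21 neighbors: 415, 841, 688, 458, 102, 638, 192, 833, 868, 966, 937, 996, 911, 247, 592, 420, 145, 424, 522, 510, 926.
G on 36 vertices is 21-regular; this is K(9,2), the Kneser graph.
Distinct eigenvalues (to 6 d.p.): [21.0, 1.0, -6.0].
−36·(-6) / ((21)−(-6)) = 8 = ϑ(G).
Numerically 8.000000000.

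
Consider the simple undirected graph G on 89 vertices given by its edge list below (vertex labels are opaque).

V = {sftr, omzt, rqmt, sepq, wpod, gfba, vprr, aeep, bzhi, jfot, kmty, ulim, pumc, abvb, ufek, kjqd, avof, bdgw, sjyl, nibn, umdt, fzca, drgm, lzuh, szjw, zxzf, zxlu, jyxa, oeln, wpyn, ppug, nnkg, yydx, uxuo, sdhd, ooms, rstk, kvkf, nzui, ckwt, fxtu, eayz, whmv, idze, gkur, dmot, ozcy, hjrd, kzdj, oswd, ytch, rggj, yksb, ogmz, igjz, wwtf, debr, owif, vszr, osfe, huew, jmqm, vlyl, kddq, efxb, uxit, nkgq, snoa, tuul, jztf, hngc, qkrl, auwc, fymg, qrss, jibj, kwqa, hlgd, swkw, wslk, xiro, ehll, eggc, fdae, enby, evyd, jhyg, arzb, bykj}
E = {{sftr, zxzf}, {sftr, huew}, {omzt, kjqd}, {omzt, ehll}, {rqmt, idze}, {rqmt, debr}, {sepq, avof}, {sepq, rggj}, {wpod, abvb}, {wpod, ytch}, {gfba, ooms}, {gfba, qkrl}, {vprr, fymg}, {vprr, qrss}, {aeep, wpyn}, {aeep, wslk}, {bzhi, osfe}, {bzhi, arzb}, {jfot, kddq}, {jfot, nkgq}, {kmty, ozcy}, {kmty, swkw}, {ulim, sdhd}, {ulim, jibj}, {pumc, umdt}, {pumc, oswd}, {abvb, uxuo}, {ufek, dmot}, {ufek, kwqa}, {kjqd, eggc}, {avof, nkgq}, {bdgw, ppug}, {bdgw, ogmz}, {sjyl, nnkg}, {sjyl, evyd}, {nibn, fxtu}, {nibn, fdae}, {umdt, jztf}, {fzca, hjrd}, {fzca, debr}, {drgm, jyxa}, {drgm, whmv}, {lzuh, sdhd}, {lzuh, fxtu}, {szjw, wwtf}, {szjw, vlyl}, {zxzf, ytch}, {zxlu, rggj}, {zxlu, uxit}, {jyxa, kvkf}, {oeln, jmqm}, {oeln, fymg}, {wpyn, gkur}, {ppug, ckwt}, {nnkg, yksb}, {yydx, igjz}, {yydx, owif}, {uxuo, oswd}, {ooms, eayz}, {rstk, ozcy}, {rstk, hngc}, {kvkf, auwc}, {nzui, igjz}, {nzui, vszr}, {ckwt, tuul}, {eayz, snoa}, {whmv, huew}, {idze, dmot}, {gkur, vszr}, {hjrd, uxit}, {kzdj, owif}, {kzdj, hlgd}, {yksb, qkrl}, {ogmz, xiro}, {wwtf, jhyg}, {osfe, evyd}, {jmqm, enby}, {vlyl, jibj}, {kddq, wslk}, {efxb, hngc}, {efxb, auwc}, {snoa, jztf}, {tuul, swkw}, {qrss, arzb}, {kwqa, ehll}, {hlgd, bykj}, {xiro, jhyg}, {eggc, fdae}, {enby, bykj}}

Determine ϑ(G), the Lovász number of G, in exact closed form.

89*cos(pi/89)/(cos(pi/89) + 1)

N(uxuo) = {abvb, oswd}, |N(uxuo)| = 2.
Vertex enby has 2 neighbors: jmqm, bykj.
N(owif) = {yydx, kzdj}, |N(owif)| = 2.
N(osfe) = {bzhi, evyd}, |N(osfe)| = 2.
2-regular, N=89; the odd cycle C_{89}.
The 45 distinct eigenvalues: [2.0, 1.995, 1.9801, 1.9553, 1.9208, 1.8767, 1.8232, 1.7607, 1.6894, 1.6097, 1.522, 1.4266, 1.3242, 1.2152, 1.1001, 0.9796, 0.8541, 0.7244, 0.5911, 0.4549, 0.3164, 0.1763, 0.0353, -0.1058, -0.2465, -0.3859, -0.5233, -0.6582, -0.7898, -0.9174, -1.0405, -1.1584, -1.2705, -1.3763, -1.4752, -1.5668, -1.6506, -1.7261, -1.7931, -1.8511, -1.8999, -1.9393, -1.9689, -1.9888, -1.9988].
ϑ = −N·λ_min/(λ_max−λ_min) = −89·(-2*cos(pi/89))/(2−(-2*cos(pi/89))) = 89*cos(pi/89)/(cos(pi/89) + 1).
= 44.4861353… (decimal).
Lovász sandwich 44 ≤ 89*cos(pi/89)/(cos(pi/89) + 1) ≤ 45: both strict.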